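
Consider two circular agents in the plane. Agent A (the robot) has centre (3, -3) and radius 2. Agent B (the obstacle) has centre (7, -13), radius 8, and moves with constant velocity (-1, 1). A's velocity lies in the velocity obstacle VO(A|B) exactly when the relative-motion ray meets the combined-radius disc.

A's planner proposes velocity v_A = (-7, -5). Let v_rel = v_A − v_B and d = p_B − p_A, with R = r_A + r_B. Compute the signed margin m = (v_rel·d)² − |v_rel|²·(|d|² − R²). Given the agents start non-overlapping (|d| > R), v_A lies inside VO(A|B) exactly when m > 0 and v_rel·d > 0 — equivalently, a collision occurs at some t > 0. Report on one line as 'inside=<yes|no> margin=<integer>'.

d = (4, -10),  |d|² = 116;  R = 2+8 = 10,  c = 116−10² = 16
v_rel = (-6, -6),  |v_rel|² = 72;  v_rel·d = (-6)·(4) + (-6)·(-10) = 36
72·t² − 72·t + 16 = 0  ⇒  m = 36² − 72·16 = 144
m = 144 > 0,  v_rel·d = 36 > 0  ⇒  inside

inside=yes margin=144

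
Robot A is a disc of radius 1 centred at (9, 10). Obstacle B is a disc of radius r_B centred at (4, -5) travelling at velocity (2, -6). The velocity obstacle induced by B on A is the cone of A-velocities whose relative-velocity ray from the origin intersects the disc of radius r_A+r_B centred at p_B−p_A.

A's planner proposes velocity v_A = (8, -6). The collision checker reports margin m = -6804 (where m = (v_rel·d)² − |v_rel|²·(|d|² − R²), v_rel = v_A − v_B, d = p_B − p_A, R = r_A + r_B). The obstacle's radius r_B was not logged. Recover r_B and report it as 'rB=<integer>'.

m = -6804
d = (-5, -15);  v_rel = (6, 0),  |v_rel|² = 36
v_rel×d = (6)·(-15) − (0)·(-5) = -90
since m = R²·36 − (-90)²:  R² = (8100 + -6804) / 36 = 36
R = √36 = 6  ⇒  r_B = 6 − 1 = 5

rB=5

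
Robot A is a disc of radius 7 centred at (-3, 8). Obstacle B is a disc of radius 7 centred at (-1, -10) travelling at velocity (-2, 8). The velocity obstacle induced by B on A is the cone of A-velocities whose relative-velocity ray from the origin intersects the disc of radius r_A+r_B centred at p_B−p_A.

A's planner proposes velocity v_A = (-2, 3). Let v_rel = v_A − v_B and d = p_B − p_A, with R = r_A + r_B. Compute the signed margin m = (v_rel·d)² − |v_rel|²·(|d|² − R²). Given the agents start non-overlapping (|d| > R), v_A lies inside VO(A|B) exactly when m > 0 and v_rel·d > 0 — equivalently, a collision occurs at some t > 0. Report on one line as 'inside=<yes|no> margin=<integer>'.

d = (2, -18),  |d|² = 328;  R = 7+7 = 14,  c = 328−14² = 132
v_rel = (0, -5),  |v_rel|² = 25;  v_rel·d = (0)·(2) + (-5)·(-18) = 90
25·t² − 180·t + 132 = 0  ⇒  m = 90² − 25·132 = 4800
m = 4800 > 0,  v_rel·d = 90 > 0  ⇒  inside

inside=yes margin=4800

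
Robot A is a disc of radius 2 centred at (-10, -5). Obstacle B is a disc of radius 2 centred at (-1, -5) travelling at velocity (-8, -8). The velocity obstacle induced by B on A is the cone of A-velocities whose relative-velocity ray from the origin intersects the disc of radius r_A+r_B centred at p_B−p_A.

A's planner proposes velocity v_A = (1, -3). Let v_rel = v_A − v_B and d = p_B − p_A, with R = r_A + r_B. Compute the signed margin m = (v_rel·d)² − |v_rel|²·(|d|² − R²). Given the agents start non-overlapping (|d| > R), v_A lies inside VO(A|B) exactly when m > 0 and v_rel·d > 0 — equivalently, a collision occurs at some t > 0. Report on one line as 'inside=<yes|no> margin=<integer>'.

d = (9, 0),  |d|² = 81;  R = 2+2 = 4,  c = 81−4² = 65
v_rel = (9, 5),  |v_rel|² = 106;  v_rel·d = (9)·(9) + (5)·(0) = 81
106·t² − 162·t + 65 = 0  ⇒  m = 81² − 106·65 = -329
m = -329 < 0,  v_rel·d = 81 > 0  ⇒  outside

inside=no margin=-329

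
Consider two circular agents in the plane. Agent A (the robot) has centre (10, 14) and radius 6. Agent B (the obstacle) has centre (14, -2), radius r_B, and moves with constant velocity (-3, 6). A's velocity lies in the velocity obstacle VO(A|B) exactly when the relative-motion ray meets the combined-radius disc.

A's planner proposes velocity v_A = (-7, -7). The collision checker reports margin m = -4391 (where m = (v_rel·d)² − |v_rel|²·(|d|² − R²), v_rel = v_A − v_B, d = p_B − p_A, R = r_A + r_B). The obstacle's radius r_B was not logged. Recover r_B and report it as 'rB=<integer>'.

m = -4391
d = (4, -16);  v_rel = (-4, -13),  |v_rel|² = 185
v_rel×d = (-4)·(-16) − (-13)·(4) = 116
since m = R²·185 − 116²:  R² = (13456 + -4391) / 185 = 49
R = √49 = 7  ⇒  r_B = 7 − 6 = 1

rB=1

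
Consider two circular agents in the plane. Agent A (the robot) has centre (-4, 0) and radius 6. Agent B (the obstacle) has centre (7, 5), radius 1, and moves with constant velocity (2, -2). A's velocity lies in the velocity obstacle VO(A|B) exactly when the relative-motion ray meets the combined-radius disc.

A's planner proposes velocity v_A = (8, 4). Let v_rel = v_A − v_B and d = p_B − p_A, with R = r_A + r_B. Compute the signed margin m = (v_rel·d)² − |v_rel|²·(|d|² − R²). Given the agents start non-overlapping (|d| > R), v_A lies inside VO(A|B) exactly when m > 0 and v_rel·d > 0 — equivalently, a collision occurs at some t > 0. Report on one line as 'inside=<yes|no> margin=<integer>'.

d = (11, 5),  |d|² = 146;  R = 6+1 = 7,  c = 146−7² = 97
v_rel = (6, 6),  |v_rel|² = 72;  v_rel·d = (6)·(11) + (6)·(5) = 96
72·t² − 192·t + 97 = 0  ⇒  m = 96² − 72·97 = 2232
m = 2232 > 0,  v_rel·d = 96 > 0  ⇒  inside

inside=yes margin=2232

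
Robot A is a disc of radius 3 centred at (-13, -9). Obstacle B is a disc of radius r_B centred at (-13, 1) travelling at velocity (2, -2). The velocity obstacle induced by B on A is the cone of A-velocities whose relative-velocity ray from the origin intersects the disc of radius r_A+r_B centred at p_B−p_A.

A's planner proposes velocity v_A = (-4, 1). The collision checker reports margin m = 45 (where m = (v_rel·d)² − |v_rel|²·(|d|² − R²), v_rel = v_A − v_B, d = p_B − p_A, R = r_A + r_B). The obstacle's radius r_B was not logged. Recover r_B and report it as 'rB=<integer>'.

m = 45
d = (0, 10);  v_rel = (-6, 3),  |v_rel|² = 45
v_rel×d = (-6)·(10) − (3)·(0) = -60
since m = R²·45 − (-60)²:  R² = (3600 + 45) / 45 = 81
R = √81 = 9  ⇒  r_B = 9 − 3 = 6

rB=6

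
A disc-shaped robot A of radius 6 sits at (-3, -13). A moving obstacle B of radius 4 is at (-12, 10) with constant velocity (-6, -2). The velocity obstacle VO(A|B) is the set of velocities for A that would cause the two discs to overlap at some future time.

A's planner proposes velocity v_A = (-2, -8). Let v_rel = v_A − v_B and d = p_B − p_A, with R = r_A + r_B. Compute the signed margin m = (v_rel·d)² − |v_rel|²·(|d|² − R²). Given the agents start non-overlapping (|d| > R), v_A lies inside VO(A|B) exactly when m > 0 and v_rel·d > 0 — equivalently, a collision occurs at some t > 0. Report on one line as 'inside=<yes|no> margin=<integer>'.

d = (-9, 23),  |d|² = 610;  R = 6+4 = 10,  c = 610−10² = 510
v_rel = (4, -6),  |v_rel|² = 52;  v_rel·d = (4)·(-9) + (-6)·(23) = -174
52·t² + 348·t + 510 = 0  ⇒  m = (-174)² − 52·510 = 3756
m = 3756 > 0,  v_rel·d = -174 < 0  ⇒  outside

inside=no margin=3756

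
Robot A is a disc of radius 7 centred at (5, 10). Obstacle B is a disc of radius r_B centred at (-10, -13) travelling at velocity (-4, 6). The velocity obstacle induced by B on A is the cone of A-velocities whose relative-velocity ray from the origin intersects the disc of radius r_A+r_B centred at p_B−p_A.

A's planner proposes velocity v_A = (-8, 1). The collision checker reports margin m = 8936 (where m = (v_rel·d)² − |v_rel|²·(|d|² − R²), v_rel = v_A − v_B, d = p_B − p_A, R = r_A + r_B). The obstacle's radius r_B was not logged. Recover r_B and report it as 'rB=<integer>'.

m = 8936
d = (-15, -23);  v_rel = (-4, -5),  |v_rel|² = 41
v_rel×d = (-4)·(-23) − (-5)·(-15) = 17
since m = R²·41 − 17²:  R² = (289 + 8936) / 41 = 225
R = √225 = 15  ⇒  r_B = 15 − 7 = 8

rB=8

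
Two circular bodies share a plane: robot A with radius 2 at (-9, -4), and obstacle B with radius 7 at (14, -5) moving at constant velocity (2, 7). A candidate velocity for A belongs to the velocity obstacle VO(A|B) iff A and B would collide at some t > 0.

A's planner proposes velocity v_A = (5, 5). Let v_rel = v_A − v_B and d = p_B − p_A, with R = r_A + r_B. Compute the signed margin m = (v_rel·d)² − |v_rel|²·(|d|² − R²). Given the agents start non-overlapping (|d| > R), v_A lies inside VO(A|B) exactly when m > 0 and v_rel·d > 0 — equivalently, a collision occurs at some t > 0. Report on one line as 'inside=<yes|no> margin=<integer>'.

d = (23, -1),  |d|² = 530;  R = 2+7 = 9,  c = 530−9² = 449
v_rel = (3, -2),  |v_rel|² = 13;  v_rel·d = (3)·(23) + (-2)·(-1) = 71
13·t² − 142·t + 449 = 0  ⇒  m = 71² − 13·449 = -796
m = -796 < 0,  v_rel·d = 71 > 0  ⇒  outside

inside=no margin=-796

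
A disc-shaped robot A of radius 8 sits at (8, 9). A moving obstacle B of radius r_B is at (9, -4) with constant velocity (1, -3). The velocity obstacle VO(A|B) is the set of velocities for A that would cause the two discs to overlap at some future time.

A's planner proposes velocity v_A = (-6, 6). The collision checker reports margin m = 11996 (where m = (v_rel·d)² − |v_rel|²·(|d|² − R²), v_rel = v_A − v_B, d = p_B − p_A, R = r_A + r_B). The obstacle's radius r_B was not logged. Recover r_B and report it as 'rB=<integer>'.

m = 11996
d = (1, -13);  v_rel = (-7, 9),  |v_rel|² = 130
v_rel×d = (-7)·(-13) − (9)·(1) = 82
since m = R²·130 − 82²:  R² = (6724 + 11996) / 130 = 144
R = √144 = 12  ⇒  r_B = 12 − 8 = 4

rB=4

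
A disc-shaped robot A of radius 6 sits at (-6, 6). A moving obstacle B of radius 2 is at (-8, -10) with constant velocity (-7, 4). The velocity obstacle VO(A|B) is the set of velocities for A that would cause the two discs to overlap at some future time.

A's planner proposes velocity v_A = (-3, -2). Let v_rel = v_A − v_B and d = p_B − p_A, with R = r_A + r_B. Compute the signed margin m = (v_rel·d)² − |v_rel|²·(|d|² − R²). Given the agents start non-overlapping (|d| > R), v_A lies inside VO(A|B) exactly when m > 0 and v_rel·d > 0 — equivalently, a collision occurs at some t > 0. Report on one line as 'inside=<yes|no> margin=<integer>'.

d = (-2, -16),  |d|² = 260;  R = 6+2 = 8,  c = 260−8² = 196
v_rel = (4, -6),  |v_rel|² = 52;  v_rel·d = (4)·(-2) + (-6)·(-16) = 88
52·t² − 176·t + 196 = 0  ⇒  m = 88² − 52·196 = -2448
m = -2448 < 0,  v_rel·d = 88 > 0  ⇒  outside

inside=no margin=-2448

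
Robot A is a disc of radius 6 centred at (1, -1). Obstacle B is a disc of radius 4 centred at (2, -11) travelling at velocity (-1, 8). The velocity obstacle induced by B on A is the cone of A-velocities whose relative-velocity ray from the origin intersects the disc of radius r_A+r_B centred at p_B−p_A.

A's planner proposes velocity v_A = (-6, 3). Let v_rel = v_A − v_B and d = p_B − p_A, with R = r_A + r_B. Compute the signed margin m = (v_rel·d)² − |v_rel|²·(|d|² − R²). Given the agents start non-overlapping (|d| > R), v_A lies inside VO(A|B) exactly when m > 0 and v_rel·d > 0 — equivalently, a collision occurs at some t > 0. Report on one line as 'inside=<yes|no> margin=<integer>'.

d = (1, -10),  |d|² = 101;  R = 6+4 = 10,  c = 101−10² = 1
v_rel = (-5, -5),  |v_rel|² = 50;  v_rel·d = (-5)·(1) + (-5)·(-10) = 45
50·t² − 90·t + 1 = 0  ⇒  m = 45² − 50·1 = 1975
m = 1975 > 0,  v_rel·d = 45 > 0  ⇒  inside

inside=yes margin=1975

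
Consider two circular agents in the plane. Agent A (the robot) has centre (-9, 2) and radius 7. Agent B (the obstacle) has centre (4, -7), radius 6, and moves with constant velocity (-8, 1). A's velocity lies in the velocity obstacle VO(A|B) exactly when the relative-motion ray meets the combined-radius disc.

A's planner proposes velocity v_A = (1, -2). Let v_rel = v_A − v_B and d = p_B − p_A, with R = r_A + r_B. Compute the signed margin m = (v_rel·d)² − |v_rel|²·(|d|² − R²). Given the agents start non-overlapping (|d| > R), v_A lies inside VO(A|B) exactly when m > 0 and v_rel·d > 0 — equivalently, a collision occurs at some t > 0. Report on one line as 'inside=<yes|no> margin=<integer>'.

d = (13, -9),  |d|² = 250;  R = 7+6 = 13,  c = 250−13² = 81
v_rel = (9, -3),  |v_rel|² = 90;  v_rel·d = (9)·(13) + (-3)·(-9) = 144
90·t² − 288·t + 81 = 0  ⇒  m = 144² − 90·81 = 13446
m = 13446 > 0,  v_rel·d = 144 > 0  ⇒  inside

inside=yes margin=13446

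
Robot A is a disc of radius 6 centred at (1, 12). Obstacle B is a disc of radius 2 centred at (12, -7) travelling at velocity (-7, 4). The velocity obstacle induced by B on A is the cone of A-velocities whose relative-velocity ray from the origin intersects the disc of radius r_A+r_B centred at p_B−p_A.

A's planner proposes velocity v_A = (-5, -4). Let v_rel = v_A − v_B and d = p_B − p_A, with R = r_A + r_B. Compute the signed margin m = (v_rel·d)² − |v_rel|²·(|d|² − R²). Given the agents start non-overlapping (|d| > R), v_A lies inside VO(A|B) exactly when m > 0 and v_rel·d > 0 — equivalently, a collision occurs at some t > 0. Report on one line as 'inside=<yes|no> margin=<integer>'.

d = (11, -19),  |d|² = 482;  R = 6+2 = 8,  c = 482−8² = 418
v_rel = (2, -8),  |v_rel|² = 68;  v_rel·d = (2)·(11) + (-8)·(-19) = 174
68·t² − 348·t + 418 = 0  ⇒  m = 174² − 68·418 = 1852
m = 1852 > 0,  v_rel·d = 174 > 0  ⇒  inside

inside=yes margin=1852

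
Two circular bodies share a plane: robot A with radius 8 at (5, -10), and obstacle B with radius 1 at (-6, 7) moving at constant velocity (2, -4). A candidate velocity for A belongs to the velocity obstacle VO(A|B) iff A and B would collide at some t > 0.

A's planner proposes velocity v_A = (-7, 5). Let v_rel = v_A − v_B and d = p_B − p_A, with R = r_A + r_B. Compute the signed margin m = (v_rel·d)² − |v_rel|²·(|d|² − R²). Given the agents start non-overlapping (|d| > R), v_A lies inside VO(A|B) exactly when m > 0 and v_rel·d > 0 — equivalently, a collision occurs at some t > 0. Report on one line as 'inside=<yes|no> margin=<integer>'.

d = (-11, 17),  |d|² = 410;  R = 8+1 = 9,  c = 410−9² = 329
v_rel = (-9, 9),  |v_rel|² = 162;  v_rel·d = (-9)·(-11) + (9)·(17) = 252
162·t² − 504·t + 329 = 0  ⇒  m = 252² − 162·329 = 10206
m = 10206 > 0,  v_rel·d = 252 > 0  ⇒  inside

inside=yes margin=10206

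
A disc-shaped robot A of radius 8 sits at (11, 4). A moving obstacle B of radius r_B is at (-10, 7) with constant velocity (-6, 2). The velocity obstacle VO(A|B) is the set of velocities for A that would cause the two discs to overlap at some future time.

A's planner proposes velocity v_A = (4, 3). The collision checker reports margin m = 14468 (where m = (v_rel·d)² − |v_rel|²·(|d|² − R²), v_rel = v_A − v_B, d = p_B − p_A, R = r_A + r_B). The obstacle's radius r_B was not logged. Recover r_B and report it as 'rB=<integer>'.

m = 14468
d = (-21, 3);  v_rel = (10, 1),  |v_rel|² = 101
v_rel×d = (10)·(3) − (1)·(-21) = 51
since m = R²·101 − 51²:  R² = (2601 + 14468) / 101 = 169
R = √169 = 13  ⇒  r_B = 13 − 8 = 5

rB=5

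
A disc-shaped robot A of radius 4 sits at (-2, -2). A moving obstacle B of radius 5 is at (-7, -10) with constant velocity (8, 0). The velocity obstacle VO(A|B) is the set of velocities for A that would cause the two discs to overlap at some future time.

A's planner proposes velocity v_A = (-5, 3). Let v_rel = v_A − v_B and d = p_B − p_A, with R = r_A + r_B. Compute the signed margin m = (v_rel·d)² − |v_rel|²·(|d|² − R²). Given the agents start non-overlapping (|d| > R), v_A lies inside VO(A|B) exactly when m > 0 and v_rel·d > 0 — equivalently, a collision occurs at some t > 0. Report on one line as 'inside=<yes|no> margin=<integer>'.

d = (-5, -8),  |d|² = 89;  R = 4+5 = 9,  c = 89−9² = 8
v_rel = (-13, 3),  |v_rel|² = 178;  v_rel·d = (-13)·(-5) + (3)·(-8) = 41
178·t² − 82·t + 8 = 0  ⇒  m = 41² − 178·8 = 257
m = 257 > 0,  v_rel·d = 41 > 0  ⇒  inside

inside=yes margin=257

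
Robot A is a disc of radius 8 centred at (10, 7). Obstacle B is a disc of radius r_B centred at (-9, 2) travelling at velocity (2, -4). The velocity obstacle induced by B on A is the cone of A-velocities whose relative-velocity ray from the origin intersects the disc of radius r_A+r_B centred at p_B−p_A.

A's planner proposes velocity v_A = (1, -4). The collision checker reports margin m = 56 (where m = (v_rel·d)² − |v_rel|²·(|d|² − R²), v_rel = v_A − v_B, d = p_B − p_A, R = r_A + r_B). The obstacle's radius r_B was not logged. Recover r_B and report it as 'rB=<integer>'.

m = 56
d = (-19, -5);  v_rel = (-1, 0),  |v_rel|² = 1
v_rel×d = (-1)·(-5) − (0)·(-19) = 5
since m = R²·1 − 5²:  R² = (25 + 56) / 1 = 81
R = √81 = 9  ⇒  r_B = 9 − 8 = 1

rB=1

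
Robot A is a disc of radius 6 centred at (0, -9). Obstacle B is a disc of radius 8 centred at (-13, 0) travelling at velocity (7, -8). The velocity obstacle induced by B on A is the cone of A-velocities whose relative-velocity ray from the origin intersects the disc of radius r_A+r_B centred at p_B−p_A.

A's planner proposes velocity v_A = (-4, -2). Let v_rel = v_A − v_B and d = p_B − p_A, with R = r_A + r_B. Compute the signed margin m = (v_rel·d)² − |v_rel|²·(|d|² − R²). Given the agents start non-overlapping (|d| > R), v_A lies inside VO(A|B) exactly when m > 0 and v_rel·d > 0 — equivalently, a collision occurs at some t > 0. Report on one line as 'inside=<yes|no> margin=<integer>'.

d = (-13, 9),  |d|² = 250;  R = 6+8 = 14,  c = 250−14² = 54
v_rel = (-11, 6),  |v_rel|² = 157;  v_rel·d = (-11)·(-13) + (6)·(9) = 197
157·t² − 394·t + 54 = 0  ⇒  m = 197² − 157·54 = 30331
m = 30331 > 0,  v_rel·d = 197 > 0  ⇒  inside

inside=yes margin=30331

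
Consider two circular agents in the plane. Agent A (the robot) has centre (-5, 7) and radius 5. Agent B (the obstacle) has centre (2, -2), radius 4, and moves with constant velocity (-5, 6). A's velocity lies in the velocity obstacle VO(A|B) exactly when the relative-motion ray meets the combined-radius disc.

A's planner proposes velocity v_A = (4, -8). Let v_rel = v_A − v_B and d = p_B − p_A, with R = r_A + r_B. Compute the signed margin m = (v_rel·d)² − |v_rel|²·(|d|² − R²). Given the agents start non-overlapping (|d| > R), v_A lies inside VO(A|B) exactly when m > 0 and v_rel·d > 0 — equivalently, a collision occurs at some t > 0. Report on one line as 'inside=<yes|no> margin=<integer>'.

d = (7, -9),  |d|² = 130;  R = 5+4 = 9,  c = 130−9² = 49
v_rel = (9, -14),  |v_rel|² = 277;  v_rel·d = (9)·(7) + (-14)·(-9) = 189
277·t² − 378·t + 49 = 0  ⇒  m = 189² − 277·49 = 22148
m = 22148 > 0,  v_rel·d = 189 > 0  ⇒  inside

inside=yes margin=22148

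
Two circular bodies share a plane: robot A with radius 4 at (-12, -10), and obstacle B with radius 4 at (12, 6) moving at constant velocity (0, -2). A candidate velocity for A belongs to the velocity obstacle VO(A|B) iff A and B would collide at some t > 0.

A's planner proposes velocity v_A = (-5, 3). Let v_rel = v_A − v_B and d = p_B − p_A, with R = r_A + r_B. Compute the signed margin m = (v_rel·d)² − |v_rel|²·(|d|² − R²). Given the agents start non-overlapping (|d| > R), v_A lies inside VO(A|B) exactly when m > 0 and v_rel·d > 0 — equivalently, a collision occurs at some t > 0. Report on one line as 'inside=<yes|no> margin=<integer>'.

d = (24, 16),  |d|² = 832;  R = 4+4 = 8,  c = 832−8² = 768
v_rel = (-5, 5),  |v_rel|² = 50;  v_rel·d = (-5)·(24) + (5)·(16) = -40
50·t² + 80·t + 768 = 0  ⇒  m = (-40)² − 50·768 = -36800
m = -36800 < 0,  v_rel·d = -40 < 0  ⇒  outside

inside=no margin=-36800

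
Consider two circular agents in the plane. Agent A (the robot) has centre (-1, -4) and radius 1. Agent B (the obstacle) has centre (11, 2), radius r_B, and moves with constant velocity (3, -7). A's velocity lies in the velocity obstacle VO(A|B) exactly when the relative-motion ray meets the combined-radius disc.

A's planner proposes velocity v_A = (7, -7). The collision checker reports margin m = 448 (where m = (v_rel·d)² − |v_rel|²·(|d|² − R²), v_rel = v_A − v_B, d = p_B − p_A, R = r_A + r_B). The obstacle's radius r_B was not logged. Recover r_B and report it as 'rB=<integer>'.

m = 448
d = (12, 6);  v_rel = (4, 0),  |v_rel|² = 16
v_rel×d = (4)·(6) − (0)·(12) = 24
since m = R²·16 − 24²:  R² = (576 + 448) / 16 = 64
R = √64 = 8  ⇒  r_B = 8 − 1 = 7

rB=7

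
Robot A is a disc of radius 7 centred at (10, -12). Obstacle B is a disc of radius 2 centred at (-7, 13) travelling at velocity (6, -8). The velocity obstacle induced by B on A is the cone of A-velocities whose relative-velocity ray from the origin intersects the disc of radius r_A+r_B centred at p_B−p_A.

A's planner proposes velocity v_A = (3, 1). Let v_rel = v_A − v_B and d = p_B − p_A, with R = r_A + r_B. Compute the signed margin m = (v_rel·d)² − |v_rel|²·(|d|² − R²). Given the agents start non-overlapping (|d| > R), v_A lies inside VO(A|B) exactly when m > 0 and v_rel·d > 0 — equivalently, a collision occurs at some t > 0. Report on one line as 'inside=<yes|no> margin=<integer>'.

d = (-17, 25),  |d|² = 914;  R = 7+2 = 9,  c = 914−9² = 833
v_rel = (-3, 9),  |v_rel|² = 90;  v_rel·d = (-3)·(-17) + (9)·(25) = 276
90·t² − 552·t + 833 = 0  ⇒  m = 276² − 90·833 = 1206
m = 1206 > 0,  v_rel·d = 276 > 0  ⇒  inside

inside=yes margin=1206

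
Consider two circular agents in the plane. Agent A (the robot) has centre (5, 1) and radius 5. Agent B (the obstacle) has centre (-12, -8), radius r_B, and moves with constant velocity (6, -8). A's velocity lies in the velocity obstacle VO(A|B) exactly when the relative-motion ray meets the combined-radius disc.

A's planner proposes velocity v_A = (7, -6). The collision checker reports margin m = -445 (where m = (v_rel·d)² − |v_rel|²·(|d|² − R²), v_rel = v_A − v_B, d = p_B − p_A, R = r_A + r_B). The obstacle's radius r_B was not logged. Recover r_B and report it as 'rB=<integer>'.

m = -445
d = (-17, -9);  v_rel = (1, 2),  |v_rel|² = 5
v_rel×d = (1)·(-9) − (2)·(-17) = 25
since m = R²·5 − 25²:  R² = (625 + -445) / 5 = 36
R = √36 = 6  ⇒  r_B = 6 − 5 = 1

rB=1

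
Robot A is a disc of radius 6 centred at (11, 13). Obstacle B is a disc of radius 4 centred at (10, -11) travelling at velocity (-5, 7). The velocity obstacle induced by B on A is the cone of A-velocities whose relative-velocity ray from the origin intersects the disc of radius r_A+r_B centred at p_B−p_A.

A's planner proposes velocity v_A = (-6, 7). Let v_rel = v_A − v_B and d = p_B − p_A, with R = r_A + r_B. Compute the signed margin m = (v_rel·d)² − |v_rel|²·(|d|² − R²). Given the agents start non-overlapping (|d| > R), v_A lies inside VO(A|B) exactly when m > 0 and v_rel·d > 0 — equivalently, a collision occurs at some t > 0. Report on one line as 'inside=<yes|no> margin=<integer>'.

d = (-1, -24),  |d|² = 577;  R = 6+4 = 10,  c = 577−10² = 477
v_rel = (-1, 0),  |v_rel|² = 1;  v_rel·d = (-1)·(-1) + (0)·(-24) = 1
1·t² − 2·t + 477 = 0  ⇒  m = 1² − 1·477 = -476
m = -476 < 0,  v_rel·d = 1 > 0  ⇒  outside

inside=no margin=-476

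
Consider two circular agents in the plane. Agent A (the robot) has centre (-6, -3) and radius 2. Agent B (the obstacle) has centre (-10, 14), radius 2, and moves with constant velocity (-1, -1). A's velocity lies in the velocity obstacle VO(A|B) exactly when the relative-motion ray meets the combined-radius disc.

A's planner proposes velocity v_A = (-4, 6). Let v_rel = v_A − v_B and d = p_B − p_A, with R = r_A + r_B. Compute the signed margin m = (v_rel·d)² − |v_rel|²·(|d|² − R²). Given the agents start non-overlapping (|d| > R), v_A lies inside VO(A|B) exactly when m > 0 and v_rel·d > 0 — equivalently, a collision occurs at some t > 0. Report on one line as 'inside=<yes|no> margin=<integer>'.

d = (-4, 17),  |d|² = 305;  R = 2+2 = 4,  c = 305−4² = 289
v_rel = (-3, 7),  |v_rel|² = 58;  v_rel·d = (-3)·(-4) + (7)·(17) = 131
58·t² − 262·t + 289 = 0  ⇒  m = 131² − 58·289 = 399
m = 399 > 0,  v_rel·d = 131 > 0  ⇒  inside

inside=yes margin=399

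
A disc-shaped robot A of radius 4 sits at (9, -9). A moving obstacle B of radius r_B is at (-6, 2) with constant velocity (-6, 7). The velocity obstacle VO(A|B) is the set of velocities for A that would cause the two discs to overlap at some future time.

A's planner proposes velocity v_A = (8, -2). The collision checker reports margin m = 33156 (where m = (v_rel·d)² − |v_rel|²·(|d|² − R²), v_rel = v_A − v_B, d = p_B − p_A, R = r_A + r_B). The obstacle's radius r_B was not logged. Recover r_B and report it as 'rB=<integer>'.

m = 33156
d = (-15, 11);  v_rel = (14, -9),  |v_rel|² = 277
v_rel×d = (14)·(11) − (-9)·(-15) = 19
since m = R²·277 − 19²:  R² = (361 + 33156) / 277 = 121
R = √121 = 11  ⇒  r_B = 11 − 4 = 7

rB=7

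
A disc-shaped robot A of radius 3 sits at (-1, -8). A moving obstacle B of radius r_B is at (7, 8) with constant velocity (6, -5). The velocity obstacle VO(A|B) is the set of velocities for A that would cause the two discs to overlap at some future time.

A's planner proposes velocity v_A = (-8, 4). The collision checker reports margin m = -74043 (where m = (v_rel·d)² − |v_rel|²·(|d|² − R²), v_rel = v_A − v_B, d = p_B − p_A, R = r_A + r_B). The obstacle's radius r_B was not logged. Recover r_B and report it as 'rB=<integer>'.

m = -74043
d = (8, 16);  v_rel = (-14, 9),  |v_rel|² = 277
v_rel×d = (-14)·(16) − (9)·(8) = -296
since m = R²·277 − (-296)²:  R² = (87616 + -74043) / 277 = 49
R = √49 = 7  ⇒  r_B = 7 − 3 = 4

rB=4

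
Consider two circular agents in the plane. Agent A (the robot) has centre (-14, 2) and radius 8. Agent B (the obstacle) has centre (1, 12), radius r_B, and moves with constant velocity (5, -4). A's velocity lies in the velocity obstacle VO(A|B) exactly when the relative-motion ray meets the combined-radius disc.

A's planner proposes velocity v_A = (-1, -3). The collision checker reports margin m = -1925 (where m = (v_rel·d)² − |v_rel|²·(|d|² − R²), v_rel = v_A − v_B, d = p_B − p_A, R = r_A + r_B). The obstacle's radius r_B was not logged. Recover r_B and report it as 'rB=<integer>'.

m = -1925
d = (15, 10);  v_rel = (-6, 1),  |v_rel|² = 37
v_rel×d = (-6)·(10) − (1)·(15) = -75
since m = R²·37 − (-75)²:  R² = (5625 + -1925) / 37 = 100
R = √100 = 10  ⇒  r_B = 10 − 8 = 2

rB=2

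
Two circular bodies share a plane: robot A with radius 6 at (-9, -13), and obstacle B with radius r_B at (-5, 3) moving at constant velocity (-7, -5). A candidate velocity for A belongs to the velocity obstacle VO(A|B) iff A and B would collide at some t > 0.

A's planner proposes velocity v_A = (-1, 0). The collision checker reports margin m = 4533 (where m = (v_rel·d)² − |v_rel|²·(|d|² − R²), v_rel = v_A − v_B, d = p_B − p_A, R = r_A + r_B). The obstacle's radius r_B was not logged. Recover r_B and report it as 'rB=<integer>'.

m = 4533
d = (4, 16);  v_rel = (6, 5),  |v_rel|² = 61
v_rel×d = (6)·(16) − (5)·(4) = 76
since m = R²·61 − 76²:  R² = (5776 + 4533) / 61 = 169
R = √169 = 13  ⇒  r_B = 13 − 6 = 7

rB=7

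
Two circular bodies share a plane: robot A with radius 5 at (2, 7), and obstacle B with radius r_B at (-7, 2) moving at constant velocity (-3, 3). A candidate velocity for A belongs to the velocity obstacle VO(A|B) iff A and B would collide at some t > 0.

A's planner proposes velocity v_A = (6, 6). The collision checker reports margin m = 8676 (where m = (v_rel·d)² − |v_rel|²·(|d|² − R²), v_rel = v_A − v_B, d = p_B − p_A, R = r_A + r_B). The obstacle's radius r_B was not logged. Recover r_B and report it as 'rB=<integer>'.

m = 8676
d = (-9, -5);  v_rel = (9, 3),  |v_rel|² = 90
v_rel×d = (9)·(-5) − (3)·(-9) = -18
since m = R²·90 − (-18)²:  R² = (324 + 8676) / 90 = 100
R = √100 = 10  ⇒  r_B = 10 − 5 = 5

rB=5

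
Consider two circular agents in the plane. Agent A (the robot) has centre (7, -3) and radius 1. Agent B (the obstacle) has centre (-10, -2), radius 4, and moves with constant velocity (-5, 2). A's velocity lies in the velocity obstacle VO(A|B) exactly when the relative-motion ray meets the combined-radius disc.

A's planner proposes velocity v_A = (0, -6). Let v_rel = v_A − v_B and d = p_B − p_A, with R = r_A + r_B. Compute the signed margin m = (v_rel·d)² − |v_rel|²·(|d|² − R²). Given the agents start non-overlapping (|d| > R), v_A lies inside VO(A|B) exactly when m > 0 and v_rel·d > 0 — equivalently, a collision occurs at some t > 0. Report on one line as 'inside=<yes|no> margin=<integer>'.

d = (-17, 1),  |d|² = 290;  R = 1+4 = 5,  c = 290−5² = 265
v_rel = (5, -8),  |v_rel|² = 89;  v_rel·d = (5)·(-17) + (-8)·(1) = -93
89·t² + 186·t + 265 = 0  ⇒  m = (-93)² − 89·265 = -14936
m = -14936 < 0,  v_rel·d = -93 < 0  ⇒  outside

inside=no margin=-14936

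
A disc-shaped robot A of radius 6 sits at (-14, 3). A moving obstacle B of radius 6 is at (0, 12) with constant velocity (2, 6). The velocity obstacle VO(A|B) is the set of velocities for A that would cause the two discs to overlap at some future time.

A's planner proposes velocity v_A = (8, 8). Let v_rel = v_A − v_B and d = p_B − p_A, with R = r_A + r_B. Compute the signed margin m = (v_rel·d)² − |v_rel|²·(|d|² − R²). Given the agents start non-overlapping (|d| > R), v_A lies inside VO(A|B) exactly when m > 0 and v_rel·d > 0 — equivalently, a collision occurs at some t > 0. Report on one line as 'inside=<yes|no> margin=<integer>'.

d = (14, 9),  |d|² = 277;  R = 6+6 = 12,  c = 277−12² = 133
v_rel = (6, 2),  |v_rel|² = 40;  v_rel·d = (6)·(14) + (2)·(9) = 102
40·t² − 204·t + 133 = 0  ⇒  m = 102² − 40·133 = 5084
m = 5084 > 0,  v_rel·d = 102 > 0  ⇒  inside

inside=yes margin=5084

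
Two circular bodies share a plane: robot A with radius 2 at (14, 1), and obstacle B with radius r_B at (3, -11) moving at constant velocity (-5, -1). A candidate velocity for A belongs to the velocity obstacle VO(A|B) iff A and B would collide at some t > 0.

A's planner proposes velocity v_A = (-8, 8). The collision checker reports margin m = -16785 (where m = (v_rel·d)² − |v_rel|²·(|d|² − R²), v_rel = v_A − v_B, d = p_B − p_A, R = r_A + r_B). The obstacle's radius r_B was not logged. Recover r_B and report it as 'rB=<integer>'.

m = -16785
d = (-11, -12);  v_rel = (-3, 9),  |v_rel|² = 90
v_rel×d = (-3)·(-12) − (9)·(-11) = 135
since m = R²·90 − 135²:  R² = (18225 + -16785) / 90 = 16
R = √16 = 4  ⇒  r_B = 4 − 2 = 2

rB=2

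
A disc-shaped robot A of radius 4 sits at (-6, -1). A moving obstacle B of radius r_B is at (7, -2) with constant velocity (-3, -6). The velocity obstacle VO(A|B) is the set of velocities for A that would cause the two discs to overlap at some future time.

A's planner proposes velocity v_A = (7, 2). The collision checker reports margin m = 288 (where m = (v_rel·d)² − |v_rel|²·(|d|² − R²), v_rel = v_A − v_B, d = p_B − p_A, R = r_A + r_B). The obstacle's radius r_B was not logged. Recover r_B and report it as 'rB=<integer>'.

m = 288
d = (13, -1);  v_rel = (10, 8),  |v_rel|² = 164
v_rel×d = (10)·(-1) − (8)·(13) = -114
since m = R²·164 − (-114)²:  R² = (12996 + 288) / 164 = 81
R = √81 = 9  ⇒  r_B = 9 − 4 = 5

rB=5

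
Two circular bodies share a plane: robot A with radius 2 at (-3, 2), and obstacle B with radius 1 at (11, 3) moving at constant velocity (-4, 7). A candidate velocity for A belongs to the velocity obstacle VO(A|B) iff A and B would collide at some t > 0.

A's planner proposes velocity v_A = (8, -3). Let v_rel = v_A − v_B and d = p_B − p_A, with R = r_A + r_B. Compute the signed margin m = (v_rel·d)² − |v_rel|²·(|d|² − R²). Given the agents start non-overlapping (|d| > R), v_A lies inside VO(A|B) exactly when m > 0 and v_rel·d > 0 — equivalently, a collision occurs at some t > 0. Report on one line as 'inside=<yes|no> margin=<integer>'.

d = (14, 1),  |d|² = 197;  R = 2+1 = 3,  c = 197−3² = 188
v_rel = (12, -10),  |v_rel|² = 244;  v_rel·d = (12)·(14) + (-10)·(1) = 158
244·t² − 316·t + 188 = 0  ⇒  m = 158² − 244·188 = -20908
m = -20908 < 0,  v_rel·d = 158 > 0  ⇒  outside

inside=no margin=-20908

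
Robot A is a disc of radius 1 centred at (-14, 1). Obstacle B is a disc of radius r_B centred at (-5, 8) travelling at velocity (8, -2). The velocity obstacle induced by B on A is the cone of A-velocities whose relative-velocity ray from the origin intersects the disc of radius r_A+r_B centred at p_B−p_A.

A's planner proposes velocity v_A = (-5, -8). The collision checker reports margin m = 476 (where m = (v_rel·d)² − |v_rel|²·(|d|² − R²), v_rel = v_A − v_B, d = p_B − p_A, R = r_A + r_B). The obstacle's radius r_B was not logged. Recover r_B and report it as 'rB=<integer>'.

m = 476
d = (9, 7);  v_rel = (-13, -6),  |v_rel|² = 205
v_rel×d = (-13)·(7) − (-6)·(9) = -37
since m = R²·205 − (-37)²:  R² = (1369 + 476) / 205 = 9
R = √9 = 3  ⇒  r_B = 3 − 1 = 2

rB=2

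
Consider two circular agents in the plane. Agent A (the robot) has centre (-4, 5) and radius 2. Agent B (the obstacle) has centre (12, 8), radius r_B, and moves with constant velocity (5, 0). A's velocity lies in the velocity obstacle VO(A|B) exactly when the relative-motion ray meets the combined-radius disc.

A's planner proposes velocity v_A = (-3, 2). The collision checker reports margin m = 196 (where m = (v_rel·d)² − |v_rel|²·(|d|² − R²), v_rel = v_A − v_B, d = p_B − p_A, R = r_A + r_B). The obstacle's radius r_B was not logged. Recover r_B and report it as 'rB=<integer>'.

m = 196
d = (16, 3);  v_rel = (-8, 2),  |v_rel|² = 68
v_rel×d = (-8)·(3) − (2)·(16) = -56
since m = R²·68 − (-56)²:  R² = (3136 + 196) / 68 = 49
R = √49 = 7  ⇒  r_B = 7 − 2 = 5

rB=5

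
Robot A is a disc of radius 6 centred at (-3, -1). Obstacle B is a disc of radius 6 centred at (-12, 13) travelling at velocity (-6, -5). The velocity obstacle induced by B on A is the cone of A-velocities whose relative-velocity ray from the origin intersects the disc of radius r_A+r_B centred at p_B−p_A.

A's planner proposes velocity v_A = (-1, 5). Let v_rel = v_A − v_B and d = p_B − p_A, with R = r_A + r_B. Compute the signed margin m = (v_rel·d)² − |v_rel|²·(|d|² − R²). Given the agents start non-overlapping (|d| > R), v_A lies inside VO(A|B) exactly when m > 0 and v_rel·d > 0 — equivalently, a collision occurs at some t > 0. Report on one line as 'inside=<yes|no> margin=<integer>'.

d = (-9, 14),  |d|² = 277;  R = 6+6 = 12,  c = 277−12² = 133
v_rel = (5, 10),  |v_rel|² = 125;  v_rel·d = (5)·(-9) + (10)·(14) = 95
125·t² − 190·t + 133 = 0  ⇒  m = 95² − 125·133 = -7600
m = -7600 < 0,  v_rel·d = 95 > 0  ⇒  outside

inside=no margin=-7600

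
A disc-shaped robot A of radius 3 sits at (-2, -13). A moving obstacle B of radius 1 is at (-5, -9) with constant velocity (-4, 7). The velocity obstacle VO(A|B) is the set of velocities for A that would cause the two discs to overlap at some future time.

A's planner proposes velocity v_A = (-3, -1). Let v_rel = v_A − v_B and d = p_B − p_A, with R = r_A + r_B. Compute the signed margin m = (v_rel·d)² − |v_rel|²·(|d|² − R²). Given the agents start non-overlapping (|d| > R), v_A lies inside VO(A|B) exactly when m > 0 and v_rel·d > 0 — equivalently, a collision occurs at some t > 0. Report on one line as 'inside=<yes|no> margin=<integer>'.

d = (-3, 4),  |d|² = 25;  R = 3+1 = 4,  c = 25−4² = 9
v_rel = (1, -8),  |v_rel|² = 65;  v_rel·d = (1)·(-3) + (-8)·(4) = -35
65·t² + 70·t + 9 = 0  ⇒  m = (-35)² − 65·9 = 640
m = 640 > 0,  v_rel·d = -35 < 0  ⇒  outside

inside=no margin=640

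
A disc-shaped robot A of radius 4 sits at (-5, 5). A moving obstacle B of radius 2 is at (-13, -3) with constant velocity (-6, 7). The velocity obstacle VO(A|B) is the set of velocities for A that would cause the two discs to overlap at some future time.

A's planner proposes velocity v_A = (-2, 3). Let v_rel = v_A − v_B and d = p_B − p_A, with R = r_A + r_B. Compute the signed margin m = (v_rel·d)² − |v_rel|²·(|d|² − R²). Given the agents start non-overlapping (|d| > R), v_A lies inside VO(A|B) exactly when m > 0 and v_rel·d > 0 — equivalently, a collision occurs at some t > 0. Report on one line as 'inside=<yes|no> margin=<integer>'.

d = (-8, -8),  |d|² = 128;  R = 4+2 = 6,  c = 128−6² = 92
v_rel = (4, -4),  |v_rel|² = 32;  v_rel·d = (4)·(-8) + (-4)·(-8) = 0
32·t² − 0·t + 92 = 0  ⇒  m = 0² − 32·92 = -2944
m = -2944 < 0,  v_rel·d = 0 = 0  ⇒  outside

inside=no margin=-2944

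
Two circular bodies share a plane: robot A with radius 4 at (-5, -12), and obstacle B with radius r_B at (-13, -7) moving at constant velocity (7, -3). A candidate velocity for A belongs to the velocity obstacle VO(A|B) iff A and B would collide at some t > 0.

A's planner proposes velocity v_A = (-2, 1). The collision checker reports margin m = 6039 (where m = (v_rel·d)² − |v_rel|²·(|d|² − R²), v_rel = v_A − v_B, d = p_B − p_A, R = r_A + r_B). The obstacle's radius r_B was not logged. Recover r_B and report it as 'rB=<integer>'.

m = 6039
d = (-8, 5);  v_rel = (-9, 4),  |v_rel|² = 97
v_rel×d = (-9)·(5) − (4)·(-8) = -13
since m = R²·97 − (-13)²:  R² = (169 + 6039) / 97 = 64
R = √64 = 8  ⇒  r_B = 8 − 4 = 4

rB=4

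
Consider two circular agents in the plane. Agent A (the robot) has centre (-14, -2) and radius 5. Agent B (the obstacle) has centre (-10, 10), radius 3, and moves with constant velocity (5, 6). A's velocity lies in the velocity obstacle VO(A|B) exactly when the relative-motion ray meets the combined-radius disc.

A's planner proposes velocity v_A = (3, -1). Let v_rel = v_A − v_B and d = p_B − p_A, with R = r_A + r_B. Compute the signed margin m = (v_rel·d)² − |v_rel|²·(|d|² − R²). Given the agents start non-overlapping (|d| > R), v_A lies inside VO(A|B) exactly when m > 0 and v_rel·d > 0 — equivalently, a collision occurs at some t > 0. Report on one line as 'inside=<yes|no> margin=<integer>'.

d = (4, 12),  |d|² = 160;  R = 5+3 = 8,  c = 160−8² = 96
v_rel = (-2, -7),  |v_rel|² = 53;  v_rel·d = (-2)·(4) + (-7)·(12) = -92
53·t² + 184·t + 96 = 0  ⇒  m = (-92)² − 53·96 = 3376
m = 3376 > 0,  v_rel·d = -92 < 0  ⇒  outside

inside=no margin=3376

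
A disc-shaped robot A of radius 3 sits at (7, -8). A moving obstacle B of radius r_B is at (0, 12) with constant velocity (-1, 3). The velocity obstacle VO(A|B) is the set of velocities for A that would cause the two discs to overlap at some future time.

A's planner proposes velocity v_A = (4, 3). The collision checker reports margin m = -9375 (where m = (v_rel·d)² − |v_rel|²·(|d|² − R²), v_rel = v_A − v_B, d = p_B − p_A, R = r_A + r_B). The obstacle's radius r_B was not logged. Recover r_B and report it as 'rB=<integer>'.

m = -9375
d = (-7, 20);  v_rel = (5, 0),  |v_rel|² = 25
v_rel×d = (5)·(20) − (0)·(-7) = 100
since m = R²·25 − 100²:  R² = (10000 + -9375) / 25 = 25
R = √25 = 5  ⇒  r_B = 5 − 3 = 2

rB=2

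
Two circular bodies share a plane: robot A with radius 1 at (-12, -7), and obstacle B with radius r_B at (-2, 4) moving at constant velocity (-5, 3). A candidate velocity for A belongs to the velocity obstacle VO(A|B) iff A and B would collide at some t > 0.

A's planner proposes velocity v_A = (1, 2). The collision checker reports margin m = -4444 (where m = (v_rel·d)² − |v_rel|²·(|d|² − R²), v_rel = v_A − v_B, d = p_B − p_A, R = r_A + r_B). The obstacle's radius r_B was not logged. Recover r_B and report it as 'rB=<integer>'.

m = -4444
d = (10, 11);  v_rel = (6, -1),  |v_rel|² = 37
v_rel×d = (6)·(11) − (-1)·(10) = 76
since m = R²·37 − 76²:  R² = (5776 + -4444) / 37 = 36
R = √36 = 6  ⇒  r_B = 6 − 1 = 5

rB=5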